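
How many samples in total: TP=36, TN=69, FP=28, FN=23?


Total = TP + TN + FP + FN
= 36 + 69 + 28 + 23
= 156
(Predicted positive: 64, predicted negative: 92)

156


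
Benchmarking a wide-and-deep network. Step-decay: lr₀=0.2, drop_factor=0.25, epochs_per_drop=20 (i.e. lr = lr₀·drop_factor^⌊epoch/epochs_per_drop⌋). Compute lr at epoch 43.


n_drops = ⌊43/20⌋ = 2
lr = 0.2·0.25^2 = 0.2·0.0625 = 0.0125

0.0125


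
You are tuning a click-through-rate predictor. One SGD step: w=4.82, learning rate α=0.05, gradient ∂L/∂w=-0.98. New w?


w_new = w - α·∇
= 4.82 - 0.05·-0.98
= 4.82 + 0.049
= 4.869

4.869


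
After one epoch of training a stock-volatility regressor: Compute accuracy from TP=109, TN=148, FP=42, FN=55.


Accuracy = (TP+TN)/(TP+TN+FP+FN)
= (109+148)/(354)
= 257/354 = 72.6%

72.6%


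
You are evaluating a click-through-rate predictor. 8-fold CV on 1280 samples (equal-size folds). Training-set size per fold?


Fold size = 1280/8 = 160
Training per fold = 1280 - 160 = 1120

1120


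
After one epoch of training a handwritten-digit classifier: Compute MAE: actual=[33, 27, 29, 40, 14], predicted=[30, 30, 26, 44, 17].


Absolute errors: |33-30|=3, |27-30|=3, |29-26|=3, |40-44|=4, |14-17|=3
Sum = 16
MAE = 16/5 = 16/5

16/5


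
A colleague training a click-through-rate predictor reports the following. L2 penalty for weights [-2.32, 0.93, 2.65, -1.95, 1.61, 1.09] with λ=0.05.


‖w‖₂² = (-2.32)² + (0.93)² + (2.65)² + (-1.95)² + (1.61)² + (1.09)²
     = 5.3824 + 0.8649 + 7.0225 + 3.8025 + 2.5921 + 1.1881
     = 20.8525
λ·‖w‖₂² = 0.05·20.8525 = 1.042625

1.042625


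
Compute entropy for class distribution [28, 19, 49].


Probabilities: [28/96, 19/96, 49/96] ≈ [0.2917, 0.1979, 0.5104]
H = -((28/96)·log₂(28/96) + (19/96)·log₂(19/96) + (49/96)·log₂(49/96))
  = 1.4762 bits

1.4762 bits


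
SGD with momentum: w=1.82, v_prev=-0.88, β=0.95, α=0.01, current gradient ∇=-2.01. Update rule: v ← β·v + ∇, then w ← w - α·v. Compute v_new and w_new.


v_new = 0.95·-0.88 - 2.01 = -0.836 - 2.01 = -2.846
w_new = 1.82 - 0.01·-2.846 = 1.82 + 0.02846 = 1.84846

v_new=-2.846, w_new=1.84846


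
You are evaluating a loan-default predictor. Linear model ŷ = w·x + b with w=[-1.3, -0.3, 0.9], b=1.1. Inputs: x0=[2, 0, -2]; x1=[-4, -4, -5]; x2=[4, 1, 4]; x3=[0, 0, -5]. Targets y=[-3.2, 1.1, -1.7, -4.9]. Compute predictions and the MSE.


ŷ0 = (-1.3)·(2) + (-0.3)·(0) + (0.9)·(-2) + 1.1 = -3.3
ŷ1 = (-1.3)·(-4) + (-0.3)·(-4) + (0.9)·(-5) + 1.1 = 3.0
ŷ2 = (-1.3)·(4) + (-0.3)·(1) + (0.9)·(4) + 1.1 = -0.8
ŷ3 = (-1.3)·(0) + (-0.3)·(0) + (0.9)·(-5) + 1.1 = -3.4
errors² = [0.01, 3.61, 0.81, 2.25]
MSE = 6.6800/4 = 1.67

1.67


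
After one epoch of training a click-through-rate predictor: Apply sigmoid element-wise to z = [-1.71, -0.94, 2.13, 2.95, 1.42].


σ(-1.71) = 1/(1+e^1.71) = 0.1532
σ(-0.94) = 1/(1+e^0.94) = 0.2809
σ(2.13) = 1/(1+e^-2.13) = 0.8938
σ(2.95) = 1/(1+e^-2.95) = 0.9503
σ(1.42) = 1/(1+e^-1.42) = 0.8053
result = [0.1532, 0.2809, 0.8938, 0.9503, 0.8053]

[0.1532, 0.2809, 0.8938, 0.9503, 0.8053]


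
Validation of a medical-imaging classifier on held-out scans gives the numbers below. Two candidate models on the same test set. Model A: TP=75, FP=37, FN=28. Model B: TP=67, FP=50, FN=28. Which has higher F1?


Model A: P=75/112=0.6696, R=75/103=0.7282, F1=2PR/(P+R)=2TP/(2TP+FP+FN)=150/215=0.6977
Model B: P=67/117=0.5726, R=67/95=0.7053, F1=2PR/(P+R)=2TP/(2TP+FP+FN)=134/212=0.6321
0.6977 > 0.6321 → Model A

Model A


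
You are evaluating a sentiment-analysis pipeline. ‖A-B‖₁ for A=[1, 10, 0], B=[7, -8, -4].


d = |1-7| + |10+ 8| + |0+ 4|
  = 6 + 18 + 4
  = 28

28


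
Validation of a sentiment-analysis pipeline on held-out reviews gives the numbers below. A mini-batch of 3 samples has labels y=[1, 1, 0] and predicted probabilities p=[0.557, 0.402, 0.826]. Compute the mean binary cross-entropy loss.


L[0] = -ln(0.557) = 0.5852
L[1] = -ln(0.402) = 0.9113
L[2] = -ln(1-0.826) = -ln(0.174) = 1.7487
mean = (0.5852 + 0.9113 + 1.7487)/3 = 1.0817

1.0817


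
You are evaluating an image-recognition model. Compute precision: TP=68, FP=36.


Precision = TP/(TP+FP)
= 68/(68+36)
= 68/104 = 65.38%

65.38%


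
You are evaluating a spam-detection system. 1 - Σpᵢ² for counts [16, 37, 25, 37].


Probabilities: [16/115, 37/115, 25/115, 37/115] ≈ [0.1391, 0.3217, 0.2174, 0.3217]
Σpᵢ² = (256 + 1369 + 625 + 1369)/115² = 3619/13225
Gini = 1 - Σpᵢ² = 1 - 3619/13225 = 0.7264

0.7264


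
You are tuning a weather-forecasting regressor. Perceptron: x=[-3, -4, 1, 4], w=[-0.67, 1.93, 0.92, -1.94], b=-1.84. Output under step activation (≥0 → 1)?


z = (-3)·(-0.67) + (-4)·(1.93) + (1)·(0.92) + (4)·(-1.94) - 1.84
  = -14.39
step(z) = 0 (z<0)

0


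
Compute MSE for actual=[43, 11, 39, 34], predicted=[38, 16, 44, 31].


Squared errors: (43-38)²=25, (11-16)²=25, (39-44)²=25, (34-31)²=9
Sum = 84
MSE = 84/4 = 21

21


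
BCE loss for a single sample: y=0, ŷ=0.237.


BCE = -[y·ln(p) + (1-y)·ln(1-p)]
= -0 - 1·ln(1-0.237)
= -ln(0.763) = 0.2705

0.2705


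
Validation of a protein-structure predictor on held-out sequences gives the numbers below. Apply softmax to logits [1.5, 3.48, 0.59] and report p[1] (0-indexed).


Exponentials: e^1.5=4.4817, e^3.48=32.4597, e^0.59=1.804
Sum = 38.7454
Softmax = [0.1157, 0.8378, 0.0466]
p[1] = 32.4597/38.7454 = 0.8378

0.8378


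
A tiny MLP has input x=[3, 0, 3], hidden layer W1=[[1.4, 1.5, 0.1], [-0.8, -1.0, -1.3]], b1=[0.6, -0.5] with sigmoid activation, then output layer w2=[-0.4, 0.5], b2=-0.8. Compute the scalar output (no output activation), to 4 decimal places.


z1[0] = (1.4)·(3) + (1.5)·(0) + (0.1)·(3) + 0.6 = 5.1
z1[1] = (-0.8)·(3) + (-1.0)·(0) + (-1.3)·(3) - 0.5 = -6.8
h = sigmoid(z1) = [0.9939, 0.0011]
output = (-0.4)·(0.9939) + (0.5)·(0.0011) - 0.8 = -1.197

-1.197


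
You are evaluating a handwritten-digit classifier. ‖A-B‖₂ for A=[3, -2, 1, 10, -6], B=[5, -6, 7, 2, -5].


d = √((3-5)² + (-2+ 6)² + (1-7)² + (10-2)² + (-6+ 5)²)
  = √(4 + 16 + 36 + 64 + 1)
  = √121 = 11.0

11.0


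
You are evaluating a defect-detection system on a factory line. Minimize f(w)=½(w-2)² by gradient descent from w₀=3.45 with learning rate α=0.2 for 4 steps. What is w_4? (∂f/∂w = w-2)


step 1: grad = 3.45-2 = 1.45; w = 3.45 - 0.2·(1.45) = 3.16
step 2: grad = 3.16-2 = 1.16; w = 3.16 - 0.2·(1.16) = 2.928
step 3: grad = 2.928-2 = 0.928; w = 2.928 - 0.2·(0.928) = 2.7424
step 4: grad = 2.7424-2 = 0.7424; w = 2.7424 - 0.2·(0.7424) = 2.59392

2.59392


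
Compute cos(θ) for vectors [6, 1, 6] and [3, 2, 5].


A·B = 6·3 + 1·2 + 6·5 = 50
‖A‖ = √73 = 8.544, ‖B‖ = √38 = 6.1644
cos = 50/(√73·√38) = 50/√2774 = 0.9493

0.9493


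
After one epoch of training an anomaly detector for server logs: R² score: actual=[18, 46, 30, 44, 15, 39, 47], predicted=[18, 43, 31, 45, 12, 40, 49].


ȳ = 34.1429
SS_res = Σ(y-ŷ)² = 25
SS_tot = Σ(y-ȳ)² = 1070.86
R² = 1 - SS_res/SS_tot = 1 - 0.0233 = 0.9767

0.9767


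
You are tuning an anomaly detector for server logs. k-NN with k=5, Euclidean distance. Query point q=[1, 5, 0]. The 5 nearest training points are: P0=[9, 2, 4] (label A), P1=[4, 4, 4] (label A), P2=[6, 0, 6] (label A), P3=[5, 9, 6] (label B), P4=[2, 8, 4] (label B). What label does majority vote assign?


d(q,P0) = 9.434  (label A)
d(q,P1) = 5.099  (label A)
d(q,P2) = 9.2736  (label A)
d(q,P3) = 8.2462  (label B)
d(q,P4) = 5.099  (label B)
Votes: A=3, B=2
Majority → A

A


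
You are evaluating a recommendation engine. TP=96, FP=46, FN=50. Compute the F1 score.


Precision = 96/142 = 0.6761
Recall = 96/146 = 0.6575
F1 = 2·P·R/(P+R) = 2·TP/(2·TP+FP+FN) = 192/(192+46+50) = 192/288 = 0.6667

0.6667


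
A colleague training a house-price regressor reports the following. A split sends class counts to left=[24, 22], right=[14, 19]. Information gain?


Parent = [38, 41], H_parent = 0.999
H_left = 0.9986 (n=46), H_right = 0.9834 (n=33)
H_children = (46/79)·0.9986 + (33/79)·0.9834 = 0.9923
IG = 0.999 - 0.9923 = 0.0067

0.0067


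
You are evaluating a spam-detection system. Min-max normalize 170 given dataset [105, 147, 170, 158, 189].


min=105, max=189
(170-105)/(189-105) = 65/84 = 0.7738

0.7738


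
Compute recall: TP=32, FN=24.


Recall = TP/(TP+FN)
= 32/(32+24)
= 32/56 = 57.14%

57.14%


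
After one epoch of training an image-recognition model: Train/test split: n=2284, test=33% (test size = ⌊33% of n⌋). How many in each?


Test = ⌊2284·33/100⌋ = 753
Train = 2284 - 753 = 1531

Train: 1531, Test: 753


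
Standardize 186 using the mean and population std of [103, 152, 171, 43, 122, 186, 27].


μ = 114.8571, σ = 56.9045
z = (186 - 114.8571)/56.9045 = 1.2502

1.2502


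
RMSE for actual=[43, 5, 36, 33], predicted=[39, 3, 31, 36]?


MSE = 54/4 = 13.5
RMSE = √(54/4) = 3.6742

3.6742


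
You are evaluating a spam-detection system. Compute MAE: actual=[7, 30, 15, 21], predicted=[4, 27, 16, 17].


Absolute errors: |7-4|=3, |30-27|=3, |15-16|=1, |21-17|=4
Sum = 11
MAE = 11/4 = 11/4

11/4


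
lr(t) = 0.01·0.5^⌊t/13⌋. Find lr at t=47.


n_drops = ⌊47/13⌋ = 3
lr = 0.01·0.5^3 = 0.01·0.125 = 0.00125

0.00125


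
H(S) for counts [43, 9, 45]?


Probabilities: [43/97, 9/97, 45/97] ≈ [0.4433, 0.0928, 0.4639]
H = -((43/97)·log₂(43/97) + (9/97)·log₂(9/97) + (45/97)·log₂(45/97))
  = 1.3526 bits

1.3526 bits


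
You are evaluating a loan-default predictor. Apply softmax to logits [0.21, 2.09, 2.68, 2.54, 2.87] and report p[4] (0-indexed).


Exponentials: e^0.21=1.2337, e^2.09=8.0849, e^2.68=14.5851, e^2.54=12.6797, e^2.87=17.637
Sum = 54.2204
Softmax = [0.0228, 0.1491, 0.269, 0.2339, 0.3253]
p[4] = 17.637/54.2204 = 0.3253

0.3253


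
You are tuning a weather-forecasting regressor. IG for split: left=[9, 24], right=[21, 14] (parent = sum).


Parent = [30, 38], H_parent = 0.99
H_left = 0.8454 (n=33), H_right = 0.971 (n=35)
H_children = (33/68)·0.8454 + (35/68)·0.971 = 0.91
IG = 0.99 - 0.91 = 0.08

0.08


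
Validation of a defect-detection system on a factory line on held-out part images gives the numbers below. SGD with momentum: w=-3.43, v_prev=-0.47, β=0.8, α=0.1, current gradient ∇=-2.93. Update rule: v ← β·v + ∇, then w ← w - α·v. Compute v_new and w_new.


v_new = 0.8·-0.47 - 2.93 = -0.376 - 2.93 = -3.306
w_new = -3.43 - 0.1·-3.306 = -3.43 + 0.3306 = -3.0994

v_new=-3.306, w_new=-3.0994


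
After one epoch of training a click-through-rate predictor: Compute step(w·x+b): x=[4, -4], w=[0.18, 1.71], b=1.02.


z = (4)·(0.18) + (-4)·(1.71) + 1.02
  = -5.1
step(z) = 0 (z<0)

0


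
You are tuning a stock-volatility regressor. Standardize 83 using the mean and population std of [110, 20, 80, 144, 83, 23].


μ = 76.6667, σ = 44.3233
z = (83 - 76.6667)/44.3233 = 0.1429

0.1429


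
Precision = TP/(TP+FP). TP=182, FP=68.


Precision = TP/(TP+FP)
= 182/(182+68)
= 182/250 = 72.8%

72.8%


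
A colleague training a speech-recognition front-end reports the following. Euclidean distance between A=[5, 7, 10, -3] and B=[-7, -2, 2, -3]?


d = √((5+ 7)² + (7+ 2)² + (10-2)² + (-3+ 3)²)
  = √(144 + 81 + 64 + 0)
  = √289 = 17.0

17.0


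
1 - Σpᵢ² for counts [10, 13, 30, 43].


Probabilities: [10/96, 13/96, 30/96, 43/96] ≈ [0.1042, 0.1354, 0.3125, 0.4479]
Σpᵢ² = (100 + 169 + 900 + 1849)/96² = 3018/9216
Gini = 1 - Σpᵢ² = 1 - 3018/9216 = 0.6725

0.6725


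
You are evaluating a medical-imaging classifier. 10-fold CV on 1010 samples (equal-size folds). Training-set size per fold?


Fold size = 1010/10 = 101
Training per fold = 1010 - 101 = 909

909


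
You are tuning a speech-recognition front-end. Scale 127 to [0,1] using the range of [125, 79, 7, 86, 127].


min=7, max=127
(127-7)/(127-7) = 120/120 = 1.0

1.0


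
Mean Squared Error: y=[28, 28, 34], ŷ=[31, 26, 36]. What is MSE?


Squared errors: (28-31)²=9, (28-26)²=4, (34-36)²=4
Sum = 17
MSE = 17/3 = 17/3

17/3


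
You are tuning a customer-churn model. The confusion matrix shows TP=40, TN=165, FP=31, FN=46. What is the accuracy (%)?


Accuracy = (TP+TN)/(TP+TN+FP+FN)
= (40+165)/(282)
= 205/282 = 72.7%

72.7%


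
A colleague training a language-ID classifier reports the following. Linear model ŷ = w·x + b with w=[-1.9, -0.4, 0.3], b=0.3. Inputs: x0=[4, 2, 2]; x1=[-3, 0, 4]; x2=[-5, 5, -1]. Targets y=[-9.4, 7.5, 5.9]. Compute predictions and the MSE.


ŷ0 = (-1.9)·(4) + (-0.4)·(2) + (0.3)·(2) + 0.3 = -7.5
ŷ1 = (-1.9)·(-3) + (-0.4)·(0) + (0.3)·(4) + 0.3 = 7.2
ŷ2 = (-1.9)·(-5) + (-0.4)·(5) + (0.3)·(-1) + 0.3 = 7.5
errors² = [3.61, 0.09, 2.56]
MSE = 6.2600/3 = 2.0867

2.0867


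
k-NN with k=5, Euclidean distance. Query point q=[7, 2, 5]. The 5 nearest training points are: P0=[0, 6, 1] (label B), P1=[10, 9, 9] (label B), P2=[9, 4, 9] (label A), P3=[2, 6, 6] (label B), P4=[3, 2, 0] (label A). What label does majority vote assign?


d(q,P0) = 9.0  (label B)
d(q,P1) = 8.6023  (label B)
d(q,P2) = 4.899  (label A)
d(q,P3) = 6.4807  (label B)
d(q,P4) = 6.4031  (label A)
Votes: A=2, B=3
Majority → B

B


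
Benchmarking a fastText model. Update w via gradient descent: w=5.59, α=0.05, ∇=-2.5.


w_new = w - α·∇
= 5.59 - 0.05·-2.5
= 5.59 + 0.125
= 5.715

5.715


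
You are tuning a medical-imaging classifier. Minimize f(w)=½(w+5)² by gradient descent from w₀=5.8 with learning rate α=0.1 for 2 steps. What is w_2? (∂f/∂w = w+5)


step 1: grad = 5.8+5 = 10.8; w = 5.8 - 0.1·(10.8) = 4.72
step 2: grad = 4.72+5 = 9.72; w = 4.72 - 0.1·(9.72) = 3.748

3.748


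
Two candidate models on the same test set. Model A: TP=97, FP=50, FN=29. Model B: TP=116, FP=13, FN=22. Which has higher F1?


Model A: P=97/147=0.6599, R=97/126=0.7698, F1=2PR/(P+R)=2TP/(2TP+FP+FN)=194/273=0.7106
Model B: P=116/129=0.8992, R=116/138=0.8406, F1=2PR/(P+R)=2TP/(2TP+FP+FN)=232/267=0.8689
0.7106 < 0.8689 → Model B

Model B


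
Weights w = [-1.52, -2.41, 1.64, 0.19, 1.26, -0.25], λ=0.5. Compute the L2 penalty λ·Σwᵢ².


‖w‖₂² = (-1.52)² + (-2.41)² + (1.64)² + (0.19)² + (1.26)² + (-0.25)²
     = 2.3104 + 5.8081 + 2.6896 + 0.0361 + 1.5876 + 0.0625
     = 12.4943
λ·‖w‖₂² = 0.5·12.4943 = 6.24715

6.24715


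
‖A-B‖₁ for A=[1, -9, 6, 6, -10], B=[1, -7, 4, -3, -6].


d = |1-1| + |-9+ 7| + |6-4| + |6+ 3| + |-10+ 6|
  = 0 + 2 + 2 + 9 + 4
  = 17

17


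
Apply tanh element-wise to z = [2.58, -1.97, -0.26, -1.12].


tanh(2.58) = 0.9886
tanh(-1.97) = -0.9618
tanh(-0.26) = -0.2543
tanh(-1.12) = -0.8076
result = [0.9886, -0.9618, -0.2543, -0.8076]

[0.9886, -0.9618, -0.2543, -0.8076]


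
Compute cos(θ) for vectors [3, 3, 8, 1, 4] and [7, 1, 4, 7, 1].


A·B = 3·7 + 3·1 + 8·4 + 1·7 + 4·1 = 67
‖A‖ = √99 = 9.9499, ‖B‖ = √116 = 10.7703
cos = 67/(√99·√116) = 67/√11484 = 0.6252

0.6252


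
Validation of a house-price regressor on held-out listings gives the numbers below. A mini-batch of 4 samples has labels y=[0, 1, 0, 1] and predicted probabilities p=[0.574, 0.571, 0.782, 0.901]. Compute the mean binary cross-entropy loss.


L[0] = -ln(1-0.574) = -ln(0.426) = 0.8533
L[1] = -ln(0.571) = 0.5604
L[2] = -ln(1-0.782) = -ln(0.218) = 1.5233
L[3] = -ln(0.901) = 0.1043
mean = (0.8533 + 0.5604 + 1.5233 + 0.1043)/4 = 0.7603

0.7603


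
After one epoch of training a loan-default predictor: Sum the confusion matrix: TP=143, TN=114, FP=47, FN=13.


Total = TP + TN + FP + FN
= 143 + 114 + 47 + 13
= 317
(Predicted positive: 190, predicted negative: 127)

317


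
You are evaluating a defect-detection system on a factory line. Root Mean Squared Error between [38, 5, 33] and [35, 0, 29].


MSE = 50/3 = 16.6667
RMSE = √(50/3) = 4.0825

4.0825


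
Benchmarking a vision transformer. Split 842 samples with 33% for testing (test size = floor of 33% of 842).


Test = ⌊842·33/100⌋ = 277
Train = 842 - 277 = 565

Train: 565, Test: 277


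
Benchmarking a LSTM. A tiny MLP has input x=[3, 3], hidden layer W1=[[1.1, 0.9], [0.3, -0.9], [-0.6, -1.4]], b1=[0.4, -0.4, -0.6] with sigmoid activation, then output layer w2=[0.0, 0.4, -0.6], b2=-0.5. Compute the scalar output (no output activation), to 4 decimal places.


z1[0] = (1.1)·(3) + (0.9)·(3) + 0.4 = 6.4
z1[1] = (0.3)·(3) + (-0.9)·(3) - 0.4 = -2.2
z1[2] = (-0.6)·(3) + (-1.4)·(3) - 0.6 = -6.6
h = sigmoid(z1) = [0.9983, 0.0998, 0.0014]
output = (0.0)·(0.9983) + (0.4)·(0.0998) + (-0.6)·(0.0014) - 0.5 = -0.4609

-0.4609


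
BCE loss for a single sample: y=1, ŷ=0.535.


BCE = -[y·ln(p) + (1-y)·ln(1-p)]
= -1·ln(0.535) - 0
= -ln(0.535) = 0.6255

0.6255


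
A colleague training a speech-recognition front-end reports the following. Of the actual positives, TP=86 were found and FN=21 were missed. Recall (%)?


Recall = TP/(TP+FN)
= 86/(86+21)
= 86/107 = 80.37%

80.37%


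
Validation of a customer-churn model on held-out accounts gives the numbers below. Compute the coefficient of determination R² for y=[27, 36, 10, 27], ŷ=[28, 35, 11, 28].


ȳ = 25
SS_res = Σ(y-ŷ)² = 4
SS_tot = Σ(y-ȳ)² = 354
R² = 1 - SS_res/SS_tot = 1 - 0.0113 = 0.9887

0.9887


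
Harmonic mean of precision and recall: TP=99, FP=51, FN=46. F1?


Precision = 99/150 = 0.66
Recall = 99/145 = 0.6828
F1 = 2·P·R/(P+R) = 2·TP/(2·TP+FP+FN) = 198/(198+51+46) = 198/295 = 0.6712

0.6712


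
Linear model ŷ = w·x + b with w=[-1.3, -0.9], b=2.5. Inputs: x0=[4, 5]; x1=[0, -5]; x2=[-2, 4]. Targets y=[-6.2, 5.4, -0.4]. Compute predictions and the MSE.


ŷ0 = (-1.3)·(4) + (-0.9)·(5) + 2.5 = -7.2
ŷ1 = (-1.3)·(0) + (-0.9)·(-5) + 2.5 = 7.0
ŷ2 = (-1.3)·(-2) + (-0.9)·(4) + 2.5 = 1.5
errors² = [1.0, 2.56, 3.61]
MSE = 7.1700/3 = 2.39

2.39


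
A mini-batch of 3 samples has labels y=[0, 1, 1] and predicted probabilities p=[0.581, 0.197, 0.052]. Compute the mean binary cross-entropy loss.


L[0] = -ln(1-0.581) = -ln(0.419) = 0.8699
L[1] = -ln(0.197) = 1.6246
L[2] = -ln(0.052) = 2.9565
mean = (0.8699 + 1.6246 + 2.9565)/3 = 1.817

1.817


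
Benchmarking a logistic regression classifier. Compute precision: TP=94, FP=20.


Precision = TP/(TP+FP)
= 94/(94+20)
= 94/114 = 82.46%

82.46%


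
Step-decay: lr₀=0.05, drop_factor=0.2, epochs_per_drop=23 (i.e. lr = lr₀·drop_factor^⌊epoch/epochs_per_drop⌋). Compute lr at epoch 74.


n_drops = ⌊74/23⌋ = 3
lr = 0.05·0.2^3 = 0.05·0.008 = 0.0004

0.0004


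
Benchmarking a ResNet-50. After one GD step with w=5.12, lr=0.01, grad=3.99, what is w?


w_new = w - α·∇
= 5.12 - 0.01·3.99
= 5.12 - 0.0399
= 5.0801

5.0801


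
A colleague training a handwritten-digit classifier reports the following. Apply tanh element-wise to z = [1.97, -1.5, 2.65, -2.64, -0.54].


tanh(1.97) = 0.9618
tanh(-1.5) = -0.9051
tanh(2.65) = 0.9901
tanh(-2.64) = -0.9899
tanh(-0.54) = -0.493
result = [0.9618, -0.9051, 0.9901, -0.9899, -0.493]

[0.9618, -0.9051, 0.9901, -0.9899, -0.493]


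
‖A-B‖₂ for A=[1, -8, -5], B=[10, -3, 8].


d = √((1-10)² + (-8+ 3)² + (-5-8)²)
  = √(81 + 25 + 169)
  = √275 = 16.5831

16.5831


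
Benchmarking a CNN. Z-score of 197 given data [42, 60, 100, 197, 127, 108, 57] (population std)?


μ = 98.7143, σ = 49.2855
z = (197 - 98.7143)/49.2855 = 1.9942

1.9942


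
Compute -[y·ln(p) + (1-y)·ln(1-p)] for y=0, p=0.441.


BCE = -[y·ln(p) + (1-y)·ln(1-p)]
= -0 - 1·ln(1-0.441)
= -ln(0.559) = 0.5816

0.5816


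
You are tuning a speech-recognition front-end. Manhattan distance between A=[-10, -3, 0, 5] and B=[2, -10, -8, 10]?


d = |-10-2| + |-3+ 10| + |0+ 8| + |5-10|
  = 12 + 7 + 8 + 5
  = 32

32


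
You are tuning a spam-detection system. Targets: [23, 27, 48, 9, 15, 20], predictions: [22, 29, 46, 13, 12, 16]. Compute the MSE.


Squared errors: (23-22)²=1, (27-29)²=4, (48-46)²=4, (9-13)²=16, (15-12)²=9, (20-16)²=16
Sum = 50
MSE = 50/6 = 25/3

25/3


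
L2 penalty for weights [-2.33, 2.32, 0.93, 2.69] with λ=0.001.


‖w‖₂² = (-2.33)² + (2.32)² + (0.93)² + (2.69)²
     = 5.4289 + 5.3824 + 0.8649 + 7.2361
     = 18.9123
λ·‖w‖₂² = 0.001·18.9123 = 0.018912

0.018912


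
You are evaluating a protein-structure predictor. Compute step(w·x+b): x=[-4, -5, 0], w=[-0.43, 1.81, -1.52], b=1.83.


z = (-4)·(-0.43) + (-5)·(1.81) + (0)·(-1.52) + 1.83
  = -5.5
step(z) = 0 (z<0)

0


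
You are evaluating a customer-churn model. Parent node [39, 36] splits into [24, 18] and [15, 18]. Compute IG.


Parent = [39, 36], H_parent = 0.9988
H_left = 0.9852 (n=42), H_right = 0.994 (n=33)
H_children = (42/75)·0.9852 + (33/75)·0.994 = 0.9891
IG = 0.9988 - 0.9891 = 0.0097

0.0097


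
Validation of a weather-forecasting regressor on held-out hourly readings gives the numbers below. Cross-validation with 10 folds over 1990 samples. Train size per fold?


Fold size = 1990/10 = 199
Training per fold = 1990 - 199 = 1791

1791


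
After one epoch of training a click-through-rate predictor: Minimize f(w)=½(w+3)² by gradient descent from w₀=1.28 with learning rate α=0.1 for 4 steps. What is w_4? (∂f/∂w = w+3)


step 1: grad = 1.28+3 = 4.28; w = 1.28 - 0.1·(4.28) = 0.852
step 2: grad = 0.852+3 = 3.852; w = 0.852 - 0.1·(3.852) = 0.4668
step 3: grad = 0.4668+3 = 3.4668; w = 0.4668 - 0.1·(3.4668) = 0.12012
step 4: grad = 0.12012+3 = 3.12012; w = 0.12012 - 0.1·(3.12012) = -0.191892

-0.191892


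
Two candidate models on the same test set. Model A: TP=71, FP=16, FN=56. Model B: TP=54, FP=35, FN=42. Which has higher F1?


Model A: P=71/87=0.8161, R=71/127=0.5591, F1=2PR/(P+R)=2TP/(2TP+FP+FN)=142/214=0.6636
Model B: P=54/89=0.6067, R=54/96=0.5625, F1=2PR/(P+R)=2TP/(2TP+FP+FN)=108/185=0.5838
0.6636 > 0.5838 → Model A

Model A


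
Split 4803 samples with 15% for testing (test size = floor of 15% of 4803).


Test = ⌊4803·15/100⌋ = 720
Train = 4803 - 720 = 4083

Train: 4083, Test: 720


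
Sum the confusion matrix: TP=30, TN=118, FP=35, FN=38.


Total = TP + TN + FP + FN
= 30 + 118 + 35 + 38
= 221
(Predicted positive: 65, predicted negative: 156)

221


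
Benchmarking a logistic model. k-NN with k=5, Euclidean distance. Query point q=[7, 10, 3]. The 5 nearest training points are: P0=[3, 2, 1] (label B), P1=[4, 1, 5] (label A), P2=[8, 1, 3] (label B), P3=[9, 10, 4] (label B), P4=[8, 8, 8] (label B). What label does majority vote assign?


d(q,P0) = 9.1652  (label B)
d(q,P1) = 9.6954  (label A)
d(q,P2) = 9.0554  (label B)
d(q,P3) = 2.2361  (label B)
d(q,P4) = 5.4772  (label B)
Votes: A=1, B=4
Majority → B

B


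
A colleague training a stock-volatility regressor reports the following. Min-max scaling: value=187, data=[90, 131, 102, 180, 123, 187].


min=90, max=187
(187-90)/(187-90) = 97/97 = 1.0

1.0


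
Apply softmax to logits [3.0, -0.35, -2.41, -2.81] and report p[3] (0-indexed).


Exponentials: e^3.0=20.0855, e^-0.35=0.7047, e^-2.41=0.0898, e^-2.81=0.0602
Sum = 20.9402
Softmax = [0.9592, 0.0337, 0.0043, 0.0029]
p[3] = 0.0602/20.9402 = 0.0029

0.0029


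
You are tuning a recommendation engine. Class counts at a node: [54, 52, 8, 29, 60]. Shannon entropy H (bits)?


Probabilities: [54/203, 52/203, 8/203, 29/203, 60/203] ≈ [0.266, 0.2562, 0.0394, 0.1429, 0.2956]
H = -((54/203)·log₂(54/203) + (52/203)·log₂(52/203) + (8/203)·log₂(8/203) + (29/203)·log₂(29/203) + (60/203)·log₂(60/203))
  = 2.1162 bits

2.1162 bits


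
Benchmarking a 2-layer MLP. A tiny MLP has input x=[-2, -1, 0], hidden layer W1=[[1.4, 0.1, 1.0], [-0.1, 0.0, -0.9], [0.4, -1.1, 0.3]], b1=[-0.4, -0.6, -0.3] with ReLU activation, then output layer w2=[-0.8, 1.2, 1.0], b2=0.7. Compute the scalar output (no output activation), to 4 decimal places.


z1[0] = (1.4)·(-2) + (0.1)·(-1) + (1.0)·(0) - 0.4 = -3.3
z1[1] = (-0.1)·(-2) + (0.0)·(-1) + (-0.9)·(0) - 0.6 = -0.4
z1[2] = (0.4)·(-2) + (-1.1)·(-1) + (0.3)·(0) - 0.3 = 0.0
h = ReLU(z1) = [0.0, 0.0, 0.0]
output = (-0.8)·(0.0) + (1.2)·(0.0) + (1.0)·(0.0) + 0.7 = 0.7

0.7


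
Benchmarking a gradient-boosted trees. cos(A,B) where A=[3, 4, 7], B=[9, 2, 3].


A·B = 3·9 + 4·2 + 7·3 = 56
‖A‖ = √74 = 8.6023, ‖B‖ = √94 = 9.6954
cos = 56/(√74·√94) = 56/√6956 = 0.6714

0.6714


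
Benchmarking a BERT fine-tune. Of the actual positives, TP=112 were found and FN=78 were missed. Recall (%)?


Recall = TP/(TP+FN)
= 112/(112+78)
= 112/190 = 58.95%

58.95%


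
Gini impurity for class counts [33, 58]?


Probabilities: [33/91, 58/91] ≈ [0.3626, 0.6374]
Σpᵢ² = (1089 + 3364)/91² = 4453/8281
Gini = 1 - Σpᵢ² = 1 - 4453/8281 = 0.4623

0.4623


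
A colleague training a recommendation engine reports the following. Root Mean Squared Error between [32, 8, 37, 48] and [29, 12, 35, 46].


MSE = 33/4 = 8.25
RMSE = √(33/4) = 2.8723

2.8723


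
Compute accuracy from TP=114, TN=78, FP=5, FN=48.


Accuracy = (TP+TN)/(TP+TN+FP+FN)
= (114+78)/(245)
= 192/245 = 78.37%

78.37%


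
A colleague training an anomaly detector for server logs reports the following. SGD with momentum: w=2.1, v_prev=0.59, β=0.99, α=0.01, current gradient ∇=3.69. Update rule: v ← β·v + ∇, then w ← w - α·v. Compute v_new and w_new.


v_new = 0.99·0.59 + 3.69 = 0.5841 + 3.69 = 4.2741
w_new = 2.1 - 0.01·4.2741 = 2.1 - 0.042741 = 2.057259

v_new=4.2741, w_new=2.057259


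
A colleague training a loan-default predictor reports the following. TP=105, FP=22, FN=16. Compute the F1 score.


Precision = 105/127 = 0.8268
Recall = 105/121 = 0.8678
F1 = 2·P·R/(P+R) = 2·TP/(2·TP+FP+FN) = 210/(210+22+16) = 210/248 = 0.8468

0.8468


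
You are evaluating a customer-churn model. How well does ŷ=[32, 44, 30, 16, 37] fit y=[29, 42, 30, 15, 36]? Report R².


ȳ = 30.4
SS_res = Σ(y-ŷ)² = 15
SS_tot = Σ(y-ȳ)² = 405.2
R² = 1 - SS_res/SS_tot = 1 - 0.037 = 0.963

0.963


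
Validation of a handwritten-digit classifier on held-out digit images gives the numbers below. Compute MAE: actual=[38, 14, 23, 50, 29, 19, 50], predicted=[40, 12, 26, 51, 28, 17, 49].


Absolute errors: |38-40|=2, |14-12|=2, |23-26|=3, |50-51|=1, |29-28|=1, |19-17|=2, |50-49|=1
Sum = 12
MAE = 12/7 = 12/7

12/7


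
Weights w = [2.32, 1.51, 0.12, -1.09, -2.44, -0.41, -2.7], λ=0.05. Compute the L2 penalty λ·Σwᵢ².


‖w‖₂² = (2.32)² + (1.51)² + (0.12)² + (-1.09)² + (-2.44)² + (-0.41)² + (-2.7)²
     = 5.3824 + 2.2801 + 0.0144 + 1.1881 + 5.9536 + 0.1681 + 7.29
     = 22.2767
λ·‖w‖₂² = 0.05·22.2767 = 1.113835

1.113835


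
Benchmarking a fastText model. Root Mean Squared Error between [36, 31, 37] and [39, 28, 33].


MSE = 34/3 = 11.3333
RMSE = √(34/3) = 3.3665

3.3665


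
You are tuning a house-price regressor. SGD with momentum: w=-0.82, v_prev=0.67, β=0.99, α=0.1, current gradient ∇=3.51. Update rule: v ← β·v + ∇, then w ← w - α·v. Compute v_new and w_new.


v_new = 0.99·0.67 + 3.51 = 0.6633 + 3.51 = 4.1733
w_new = -0.82 - 0.1·4.1733 = -0.82 - 0.41733 = -1.23733

v_new=4.1733, w_new=-1.23733


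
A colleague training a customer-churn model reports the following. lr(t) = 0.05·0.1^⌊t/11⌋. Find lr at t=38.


n_drops = ⌊38/11⌋ = 3
lr = 0.05·0.1^3 = 0.05·0.001 = 0.00005

0.00005


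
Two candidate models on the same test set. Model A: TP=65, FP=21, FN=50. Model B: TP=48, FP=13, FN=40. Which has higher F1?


Model A: P=65/86=0.7558, R=65/115=0.5652, F1=2PR/(P+R)=2TP/(2TP+FP+FN)=130/201=0.6468
Model B: P=48/61=0.7869, R=48/88=0.5455, F1=2PR/(P+R)=2TP/(2TP+FP+FN)=96/149=0.6443
0.6468 > 0.6443 → Model A

Model A


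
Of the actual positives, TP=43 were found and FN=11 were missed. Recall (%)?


Recall = TP/(TP+FN)
= 43/(43+11)
= 43/54 = 79.63%

79.63%


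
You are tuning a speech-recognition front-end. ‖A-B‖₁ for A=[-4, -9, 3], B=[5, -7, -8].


d = |-4-5| + |-9+ 7| + |3+ 8|
  = 9 + 2 + 11
  = 22

22


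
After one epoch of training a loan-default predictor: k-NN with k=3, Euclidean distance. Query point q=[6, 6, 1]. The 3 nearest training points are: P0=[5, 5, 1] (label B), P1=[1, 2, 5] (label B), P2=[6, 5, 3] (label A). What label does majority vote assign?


d(q,P0) = 1.4142  (label B)
d(q,P1) = 7.5498  (label B)
d(q,P2) = 2.2361  (label A)
Votes: A=1, B=2
Majority → B

B


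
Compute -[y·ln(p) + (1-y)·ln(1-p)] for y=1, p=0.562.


BCE = -[y·ln(p) + (1-y)·ln(1-p)]
= -1·ln(0.562) - 0
= -ln(0.562) = 0.5763

0.5763


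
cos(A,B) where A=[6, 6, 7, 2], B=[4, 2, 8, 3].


A·B = 6·4 + 6·2 + 7·8 + 2·3 = 98
‖A‖ = √125 = 11.1803, ‖B‖ = √93 = 9.6437
cos = 98/(√125·√93) = 98/√11625 = 0.9089

0.9089


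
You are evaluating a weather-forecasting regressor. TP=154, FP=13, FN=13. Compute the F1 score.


Precision = 154/167 = 0.9222
Recall = 154/167 = 0.9222
F1 = 2·P·R/(P+R) = 2·TP/(2·TP+FP+FN) = 308/(308+13+13) = 308/334 = 0.9222

0.9222


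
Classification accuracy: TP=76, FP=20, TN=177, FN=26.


Accuracy = (TP+TN)/(TP+TN+FP+FN)
= (76+177)/(299)
= 253/299 = 84.62%

84.62%


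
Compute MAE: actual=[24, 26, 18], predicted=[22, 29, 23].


Absolute errors: |24-22|=2, |26-29|=3, |18-23|=5
Sum = 10
MAE = 10/3 = 10/3

10/3


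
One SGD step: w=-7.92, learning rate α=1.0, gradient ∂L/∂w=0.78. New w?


w_new = w - α·∇
= -7.92 - 1.0·0.78
= -7.92 - 0.78
= -8.7

-8.7


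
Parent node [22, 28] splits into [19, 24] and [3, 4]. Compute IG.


Parent = [22, 28], H_parent = 0.9896
H_left = 0.9902 (n=43), H_right = 0.9852 (n=7)
H_children = (43/50)·0.9902 + (7/50)·0.9852 = 0.9895
IG = 0.9896 - 0.9895 = 0.0001

0.0001


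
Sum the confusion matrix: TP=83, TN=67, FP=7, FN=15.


Total = TP + TN + FP + FN
= 83 + 67 + 7 + 15
= 172
(Predicted positive: 90, predicted negative: 82)

172


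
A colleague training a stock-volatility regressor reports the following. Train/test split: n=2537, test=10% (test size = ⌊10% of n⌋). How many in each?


Test = ⌊2537·10/100⌋ = 253
Train = 2537 - 253 = 2284

Train: 2284, Test: 253


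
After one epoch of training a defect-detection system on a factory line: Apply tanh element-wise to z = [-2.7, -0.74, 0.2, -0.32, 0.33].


tanh(-2.7) = -0.991
tanh(-0.74) = -0.6291
tanh(0.2) = 0.1974
tanh(-0.32) = -0.3095
tanh(0.33) = 0.3185
result = [-0.991, -0.6291, 0.1974, -0.3095, 0.3185]

[-0.991, -0.6291, 0.1974, -0.3095, 0.3185]


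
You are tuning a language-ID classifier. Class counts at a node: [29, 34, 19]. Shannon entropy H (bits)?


Probabilities: [29/82, 34/82, 19/82] ≈ [0.3537, 0.4146, 0.2317]
H = -((29/82)·log₂(29/82) + (34/82)·log₂(34/82) + (19/82)·log₂(19/82))
  = 1.5458 bits

1.5458 bits


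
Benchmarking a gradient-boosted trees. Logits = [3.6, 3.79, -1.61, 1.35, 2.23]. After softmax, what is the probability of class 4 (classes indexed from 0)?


Exponentials: e^3.6=36.5982, e^3.79=44.2564, e^-1.61=0.1999, e^1.35=3.8574, e^2.23=9.2999
Sum = 94.2118
Softmax = [0.3885, 0.4698, 0.0021, 0.0409, 0.0987]
p[4] = 9.2999/94.2118 = 0.0987

0.0987


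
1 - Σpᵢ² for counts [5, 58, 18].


Probabilities: [5/81, 58/81, 18/81] ≈ [0.0617, 0.716, 0.2222]
Σpᵢ² = (25 + 3364 + 324)/81² = 3713/6561
Gini = 1 - Σpᵢ² = 1 - 3713/6561 = 0.4341

0.4341


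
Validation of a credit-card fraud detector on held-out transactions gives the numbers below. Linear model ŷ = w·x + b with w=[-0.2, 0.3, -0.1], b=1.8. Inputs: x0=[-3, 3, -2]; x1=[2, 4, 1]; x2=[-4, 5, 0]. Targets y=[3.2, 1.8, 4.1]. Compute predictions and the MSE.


ŷ0 = (-0.2)·(-3) + (0.3)·(3) + (-0.1)·(-2) + 1.8 = 3.5
ŷ1 = (-0.2)·(2) + (0.3)·(4) + (-0.1)·(1) + 1.8 = 2.5
ŷ2 = (-0.2)·(-4) + (0.3)·(5) + (-0.1)·(0) + 1.8 = 4.1
errors² = [0.09, 0.49, 0.0]
MSE = 0.5800/3 = 0.1933

0.1933


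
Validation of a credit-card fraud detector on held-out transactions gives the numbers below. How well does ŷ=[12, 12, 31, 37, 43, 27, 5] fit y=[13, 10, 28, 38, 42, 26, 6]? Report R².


ȳ = 23.2857
SS_res = Σ(y-ŷ)² = 18
SS_tot = Σ(y-ȳ)² = 1177.43
R² = 1 - SS_res/SS_tot = 1 - 0.0153 = 0.9847

0.9847


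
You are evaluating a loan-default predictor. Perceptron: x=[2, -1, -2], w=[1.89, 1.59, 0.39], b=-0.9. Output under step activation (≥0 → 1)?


z = (2)·(1.89) + (-1)·(1.59) + (-2)·(0.39) - 0.9
  = 0.51
step(z) = 1 (z≥0)

1


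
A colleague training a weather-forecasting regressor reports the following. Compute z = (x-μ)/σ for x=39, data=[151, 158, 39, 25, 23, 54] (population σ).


μ = 75, σ = 57.1635
z = (39 - 75)/57.1635 = -0.6298

-0.6298


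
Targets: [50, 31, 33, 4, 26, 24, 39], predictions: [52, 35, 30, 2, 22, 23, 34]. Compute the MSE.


Squared errors: (50-52)²=4, (31-35)²=16, (33-30)²=9, (4-2)²=4, (26-22)²=16, (24-23)²=1, (39-34)²=25
Sum = 75
MSE = 75/7 = 75/7

75/7


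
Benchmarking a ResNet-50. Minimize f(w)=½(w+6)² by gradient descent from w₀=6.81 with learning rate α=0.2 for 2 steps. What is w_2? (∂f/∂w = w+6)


step 1: grad = 6.81+6 = 12.81; w = 6.81 - 0.2·(12.81) = 4.248
step 2: grad = 4.248+6 = 10.248; w = 4.248 - 0.2·(10.248) = 2.1984

2.1984


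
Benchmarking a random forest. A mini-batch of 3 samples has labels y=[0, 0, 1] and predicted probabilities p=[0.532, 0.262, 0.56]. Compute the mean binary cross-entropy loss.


L[0] = -ln(1-0.532) = -ln(0.468) = 0.7593
L[1] = -ln(1-0.262) = -ln(0.738) = 0.3038
L[2] = -ln(0.56) = 0.5798
mean = (0.7593 + 0.3038 + 0.5798)/3 = 0.5476

0.5476


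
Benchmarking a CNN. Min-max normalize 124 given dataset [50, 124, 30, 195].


min=30, max=195
(124-30)/(195-30) = 94/165 = 0.5697

0.5697


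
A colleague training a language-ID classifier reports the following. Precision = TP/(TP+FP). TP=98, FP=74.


Precision = TP/(TP+FP)
= 98/(98+74)
= 98/172 = 56.98%

56.98%


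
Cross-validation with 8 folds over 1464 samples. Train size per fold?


Fold size = 1464/8 = 183
Training per fold = 1464 - 183 = 1281

1281


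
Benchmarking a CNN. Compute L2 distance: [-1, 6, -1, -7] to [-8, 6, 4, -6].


d = √((-1+ 8)² + (6-6)² + (-1-4)² + (-7+ 6)²)
  = √(49 + 0 + 25 + 1)
  = √75 = 8.6603

8.6603


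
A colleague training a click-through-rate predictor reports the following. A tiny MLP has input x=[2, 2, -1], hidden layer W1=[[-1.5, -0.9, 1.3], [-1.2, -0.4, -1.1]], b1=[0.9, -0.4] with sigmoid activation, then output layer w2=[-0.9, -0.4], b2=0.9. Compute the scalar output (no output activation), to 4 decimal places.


z1[0] = (-1.5)·(2) + (-0.9)·(2) + (1.3)·(-1) + 0.9 = -5.2
z1[1] = (-1.2)·(2) + (-0.4)·(2) + (-1.1)·(-1) - 0.4 = -2.5
h = sigmoid(z1) = [0.0055, 0.0759]
output = (-0.9)·(0.0055) + (-0.4)·(0.0759) + 0.9 = 0.8647

0.8647


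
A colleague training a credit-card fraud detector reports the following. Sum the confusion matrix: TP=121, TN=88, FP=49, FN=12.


Total = TP + TN + FP + FN
= 121 + 88 + 49 + 12
= 270
(Predicted positive: 170, predicted negative: 100)

270


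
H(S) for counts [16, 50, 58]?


Probabilities: [16/124, 50/124, 58/124] ≈ [0.129, 0.4032, 0.4677]
H = -((16/124)·log₂(16/124) + (50/124)·log₂(50/124) + (58/124)·log₂(58/124))
  = 1.4223 bits

1.4223 bits


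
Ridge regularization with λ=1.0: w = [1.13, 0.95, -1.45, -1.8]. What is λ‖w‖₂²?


‖w‖₂² = (1.13)² + (0.95)² + (-1.45)² + (-1.8)²
     = 1.2769 + 0.9025 + 2.1025 + 3.24
     = 7.5219
λ·‖w‖₂² = 1.0·7.5219 = 7.5219

7.5219


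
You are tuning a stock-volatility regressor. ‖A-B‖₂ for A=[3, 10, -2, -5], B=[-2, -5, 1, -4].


d = √((3+ 2)² + (10+ 5)² + (-2-1)² + (-5+ 4)²)
  = √(25 + 225 + 9 + 1)
  = √260 = 16.1245

16.1245


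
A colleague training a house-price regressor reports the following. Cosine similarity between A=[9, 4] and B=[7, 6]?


A·B = 9·7 + 4·6 = 87
‖A‖ = √97 = 9.8489, ‖B‖ = √85 = 9.2195
cos = 87/(√97·√85) = 87/√8245 = 0.9581

0.9581


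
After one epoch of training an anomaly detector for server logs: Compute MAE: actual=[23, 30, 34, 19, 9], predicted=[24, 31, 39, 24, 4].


Absolute errors: |23-24|=1, |30-31|=1, |34-39|=5, |19-24|=5, |9-4|=5
Sum = 17
MAE = 17/5 = 17/5

17/5


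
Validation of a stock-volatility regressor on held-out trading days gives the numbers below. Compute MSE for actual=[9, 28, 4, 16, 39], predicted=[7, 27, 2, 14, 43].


Squared errors: (9-7)²=4, (28-27)²=1, (4-2)²=4, (16-14)²=4, (39-43)²=16
Sum = 29
MSE = 29/5 = 29/5

29/5


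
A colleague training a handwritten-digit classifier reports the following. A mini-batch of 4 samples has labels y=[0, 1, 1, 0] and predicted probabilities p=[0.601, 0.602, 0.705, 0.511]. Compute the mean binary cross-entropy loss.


L[0] = -ln(1-0.601) = -ln(0.399) = 0.9188
L[1] = -ln(0.602) = 0.5075
L[2] = -ln(0.705) = 0.3496
L[3] = -ln(1-0.511) = -ln(0.489) = 0.7154
mean = (0.9188 + 0.5075 + 0.3496 + 0.7154)/4 = 0.6228

0.6228


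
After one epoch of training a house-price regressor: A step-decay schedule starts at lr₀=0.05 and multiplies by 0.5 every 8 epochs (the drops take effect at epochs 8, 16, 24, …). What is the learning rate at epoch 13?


n_drops = ⌊13/8⌋ = 1
lr = 0.05·0.5^1 = 0.05·0.5 = 0.025

0.025


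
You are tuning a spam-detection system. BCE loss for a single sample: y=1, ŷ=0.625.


BCE = -[y·ln(p) + (1-y)·ln(1-p)]
= -1·ln(0.625) - 0
= -ln(0.625) = 0.47

0.47


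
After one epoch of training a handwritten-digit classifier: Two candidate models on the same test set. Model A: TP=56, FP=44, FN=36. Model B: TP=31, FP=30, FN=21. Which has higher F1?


Model A: P=56/100=0.56, R=56/92=0.6087, F1=2PR/(P+R)=2TP/(2TP+FP+FN)=112/192=0.5833
Model B: P=31/61=0.5082, R=31/52=0.5962, F1=2PR/(P+R)=2TP/(2TP+FP+FN)=62/113=0.5487
0.5833 > 0.5487 → Model A

Model A


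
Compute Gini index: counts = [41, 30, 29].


Probabilities: [41/100, 30/100, 29/100] ≈ [0.41, 0.3, 0.29]
Σpᵢ² = (1681 + 900 + 841)/100² = 3422/10000
Gini = 1 - Σpᵢ² = 1 - 3422/10000 = 0.6578

0.6578


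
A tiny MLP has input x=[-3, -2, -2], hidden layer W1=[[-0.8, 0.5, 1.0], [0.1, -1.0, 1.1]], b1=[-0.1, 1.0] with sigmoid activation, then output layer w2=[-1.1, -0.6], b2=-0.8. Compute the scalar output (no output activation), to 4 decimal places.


z1[0] = (-0.8)·(-3) + (0.5)·(-2) + (1.0)·(-2) - 0.1 = -0.7
z1[1] = (0.1)·(-3) + (-1.0)·(-2) + (1.1)·(-2) + 1.0 = 0.5
h = sigmoid(z1) = [0.3318, 0.6225]
output = (-1.1)·(0.3318) + (-0.6)·(0.6225) - 0.8 = -1.5385

-1.5385


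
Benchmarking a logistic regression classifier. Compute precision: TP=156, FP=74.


Precision = TP/(TP+FP)
= 156/(156+74)
= 156/230 = 67.83%

67.83%


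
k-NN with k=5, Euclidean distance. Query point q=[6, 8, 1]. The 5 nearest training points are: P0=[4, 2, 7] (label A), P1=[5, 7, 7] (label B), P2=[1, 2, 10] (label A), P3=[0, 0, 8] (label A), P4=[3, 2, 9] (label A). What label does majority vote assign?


d(q,P0) = 8.7178  (label A)
d(q,P1) = 6.1644  (label B)
d(q,P2) = 11.9164  (label A)
d(q,P3) = 12.2066  (label A)
d(q,P4) = 10.4403  (label A)
Votes: A=4, B=1
Majority → A

A


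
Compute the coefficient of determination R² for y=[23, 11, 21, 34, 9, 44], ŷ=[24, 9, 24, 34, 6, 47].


ȳ = 23.6667
SS_res = Σ(y-ŷ)² = 32
SS_tot = Σ(y-ȳ)² = 903.33
R² = 1 - SS_res/SS_tot = 1 - 0.0354 = 0.9646

0.9646


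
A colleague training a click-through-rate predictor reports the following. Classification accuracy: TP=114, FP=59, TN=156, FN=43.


Accuracy = (TP+TN)/(TP+TN+FP+FN)
= (114+156)/(372)
= 270/372 = 72.58%

72.58%
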